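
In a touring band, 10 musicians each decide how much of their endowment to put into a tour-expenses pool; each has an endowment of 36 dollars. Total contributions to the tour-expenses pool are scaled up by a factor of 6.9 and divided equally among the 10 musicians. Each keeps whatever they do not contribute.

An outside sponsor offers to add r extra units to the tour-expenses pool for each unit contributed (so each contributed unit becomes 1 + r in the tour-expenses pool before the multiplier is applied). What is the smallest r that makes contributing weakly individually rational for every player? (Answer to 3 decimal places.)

0.449

With matching at rate r, one contributed unit becomes (1 + r) in the tour-expenses pool and returns 6.9 × (1 + r) / 10 to the contributor.
Setting this equal to 1: 1 + r = 10/6.9 = 1.4493.
So the minimum matching rate is r = 1.4493 − 1 = 0.449.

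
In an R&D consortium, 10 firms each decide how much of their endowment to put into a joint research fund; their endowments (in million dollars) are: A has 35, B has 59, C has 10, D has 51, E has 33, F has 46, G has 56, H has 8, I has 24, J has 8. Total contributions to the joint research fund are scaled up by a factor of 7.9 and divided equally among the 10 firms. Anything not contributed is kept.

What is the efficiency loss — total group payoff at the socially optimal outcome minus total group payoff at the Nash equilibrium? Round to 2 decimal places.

The private return per contributed unit is 7.9/10 = 0.7900 < 1 for every player regardless of endowment, so the Nash equilibrium is zero contribution and the group total is Σ E_j = 35 + 59 + 10 + 51 + 33 + 46 + 56 + 8 + 24 + 8 = 330.
Each contributed unit returns 7.900 to the group, so the social optimum is full contribution by everyone: group total = 7.900 × 330 = 2607.00.
Efficiency loss = (7.900 − 1) × 330 = 2277.00.

2277.00 million dollars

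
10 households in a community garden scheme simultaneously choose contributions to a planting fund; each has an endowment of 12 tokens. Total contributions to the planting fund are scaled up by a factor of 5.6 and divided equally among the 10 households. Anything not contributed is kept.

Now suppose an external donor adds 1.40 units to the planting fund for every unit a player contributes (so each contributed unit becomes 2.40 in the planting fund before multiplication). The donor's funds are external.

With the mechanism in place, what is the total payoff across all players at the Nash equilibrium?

With the mechanism, a contributed unit returns 5.6 × 2.40 / 10 = 1.3440 per unit of net cost to the contributor — now above 1 — so contributing fully is weakly dominant for every player.
So the Nash equilibrium is full contribution by all 10; the group earns 5.6 × 2.40 × 120 = 1612.80.

1612.80 tokens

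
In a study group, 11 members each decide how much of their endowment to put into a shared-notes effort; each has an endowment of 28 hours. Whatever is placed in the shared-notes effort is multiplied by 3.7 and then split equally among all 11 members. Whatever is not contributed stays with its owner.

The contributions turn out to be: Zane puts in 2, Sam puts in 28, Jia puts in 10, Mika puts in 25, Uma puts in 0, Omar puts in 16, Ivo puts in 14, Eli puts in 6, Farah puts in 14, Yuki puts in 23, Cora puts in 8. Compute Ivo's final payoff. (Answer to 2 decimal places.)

Total contributed: 2 + 28 + 10 + 25 + 0 + 16 + 14 + 6 + 14 + 23 + 8 = 146.
Each receives 3.7 × 146 / 11 = 49.11 from the shared-notes effort.
Ivo keeps 28 − 14 = 14, so Ivo's payoff is 14 + 49.11 = 63.11.

63.11 hours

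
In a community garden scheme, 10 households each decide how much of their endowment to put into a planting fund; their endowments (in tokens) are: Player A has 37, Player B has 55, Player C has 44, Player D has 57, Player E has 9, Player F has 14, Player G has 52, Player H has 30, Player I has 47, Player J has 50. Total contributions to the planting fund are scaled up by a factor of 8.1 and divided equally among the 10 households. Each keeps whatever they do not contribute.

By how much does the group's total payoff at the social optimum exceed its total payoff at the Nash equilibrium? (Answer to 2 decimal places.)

2804.50 tokens

The private return per contributed unit is 8.1/10 = 0.8100 < 1 for every player regardless of endowment, so the Nash equilibrium is zero contribution and the group total is Σ E_j = 37 + 55 + 44 + 57 + 9 + 14 + 52 + 30 + 47 + 50 = 395.
Each contributed unit returns 8.100 to the group, so the social optimum is full contribution by everyone: group total = 8.100 × 395 = 3199.50.
Efficiency loss = (8.100 − 1) × 395 = 2804.50.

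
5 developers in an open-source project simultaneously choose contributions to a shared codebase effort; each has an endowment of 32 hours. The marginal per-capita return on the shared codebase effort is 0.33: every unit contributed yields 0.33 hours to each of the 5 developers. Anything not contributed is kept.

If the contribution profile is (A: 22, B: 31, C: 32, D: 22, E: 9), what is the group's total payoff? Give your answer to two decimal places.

Total contributed: 22 + 31 + 32 + 22 + 9 = 116; total kept: 5 × 32 − 116 = 44.
The shared codebase effort pays out 0.33 × 5 × 116 = 191.40 in aggregate.
Group total = 44 + 191.40 = 235.40.

235.40 hours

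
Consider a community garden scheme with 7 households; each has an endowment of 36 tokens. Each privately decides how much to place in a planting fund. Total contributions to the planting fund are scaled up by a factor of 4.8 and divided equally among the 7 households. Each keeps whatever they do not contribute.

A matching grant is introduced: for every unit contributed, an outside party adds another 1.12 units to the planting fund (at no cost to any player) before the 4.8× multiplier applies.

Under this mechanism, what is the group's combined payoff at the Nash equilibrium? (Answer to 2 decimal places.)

2564.35 tokens

The effective private return per unit is now 4.8 × 2.12 / 7 = 1.4537 > 1, so every player's dominant strategy flips to full contribution.
So the Nash equilibrium is full contribution by all 7; the group earns 4.8 × 2.12 × 252 = 2564.35.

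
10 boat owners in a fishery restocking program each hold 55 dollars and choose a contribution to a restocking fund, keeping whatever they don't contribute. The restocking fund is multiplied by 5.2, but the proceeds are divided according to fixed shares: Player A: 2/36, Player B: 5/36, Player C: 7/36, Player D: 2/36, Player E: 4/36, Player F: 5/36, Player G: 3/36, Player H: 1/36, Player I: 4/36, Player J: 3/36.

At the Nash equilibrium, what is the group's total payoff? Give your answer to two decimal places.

Each unit j contributes comes back to j as 5.2 × (j's share), so j prefers to contribute only if that share exceeds 1/5.2 = 0.1923; otherwise keeping the unit dominates.
Player C alone (share 7/36) is above the threshold, contributing 55; the remaining 9 contribute 0. Total contributed: 55.
The restocking fund pays out 5.2 × 55 = 286.00 in total (split across the unequal shares, but the aggregate is all that matters for the group sum).
The 9 free-riders keep 55 each, adding 495. Group total = 495 + 286.00 = 781.00.

781.00 dollars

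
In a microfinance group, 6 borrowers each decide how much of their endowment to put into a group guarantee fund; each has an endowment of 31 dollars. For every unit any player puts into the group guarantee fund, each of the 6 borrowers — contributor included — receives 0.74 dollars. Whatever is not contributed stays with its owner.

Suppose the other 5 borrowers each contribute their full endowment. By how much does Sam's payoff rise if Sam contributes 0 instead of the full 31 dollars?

8.06 dollars

Switching from a contribution of 31 to 0 lets Sam keep an extra 31 dollars, but lowers the group guarantee fund by 31, which costs Sam their own share of that drop: 0.74 × 31 = 22.94.
Net gain = 31 − 22.94 = 8.06. The private return per contributed unit (0.74) is below 1, so free-riding is indeed the best response regardless of what the others do.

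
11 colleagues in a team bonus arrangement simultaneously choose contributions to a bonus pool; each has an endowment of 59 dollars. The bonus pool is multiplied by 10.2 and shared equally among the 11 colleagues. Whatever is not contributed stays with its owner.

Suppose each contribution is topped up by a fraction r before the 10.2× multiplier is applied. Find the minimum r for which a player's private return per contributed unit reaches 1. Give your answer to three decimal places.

With matching at rate r, one contributed unit becomes (1 + r) in the bonus pool and returns 10.2 × (1 + r) / 11 to the contributor.
Setting this equal to 1: 1 + r = 11/10.2 = 1.0784.
So the minimum matching rate is r = 1.0784 − 1 = 0.078.

0.078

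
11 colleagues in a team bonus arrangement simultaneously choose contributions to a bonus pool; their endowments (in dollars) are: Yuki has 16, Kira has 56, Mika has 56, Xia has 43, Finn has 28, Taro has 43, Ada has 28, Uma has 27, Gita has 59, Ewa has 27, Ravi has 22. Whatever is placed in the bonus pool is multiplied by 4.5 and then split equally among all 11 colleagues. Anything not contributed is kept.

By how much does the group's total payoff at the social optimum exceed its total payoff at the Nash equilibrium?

1417.50 dollars

The private return per contributed unit is 4.5/11 = 0.4091 < 1 for every player regardless of endowment, so the Nash equilibrium is zero contribution and the group total is Σ E_j = 16 + 56 + 56 + 43 + 28 + 43 + 28 + 27 + 59 + 27 + 22 = 405.
Each contributed unit returns 4.500 to the group, so the social optimum is full contribution by everyone: group total = 4.500 × 405 = 1822.50.
Efficiency loss = (4.500 − 1) × 405 = 1417.50.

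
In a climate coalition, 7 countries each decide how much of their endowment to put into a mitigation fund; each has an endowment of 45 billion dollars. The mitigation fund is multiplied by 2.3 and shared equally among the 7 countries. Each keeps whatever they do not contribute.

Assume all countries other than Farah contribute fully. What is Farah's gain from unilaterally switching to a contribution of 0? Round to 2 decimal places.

Switching from a contribution of 45 to 0 lets Farah keep an extra 45 billion dollars, but lowers the mitigation fund by 45, which costs Farah their own share of that drop: 2.3/7 × 45 = 14.79.
Net gain = 45 − 14.79 = 30.21. The private return per contributed unit (0.3286) is below 1, so free-riding is indeed the best response regardless of what the others do.

30.21 billion dollars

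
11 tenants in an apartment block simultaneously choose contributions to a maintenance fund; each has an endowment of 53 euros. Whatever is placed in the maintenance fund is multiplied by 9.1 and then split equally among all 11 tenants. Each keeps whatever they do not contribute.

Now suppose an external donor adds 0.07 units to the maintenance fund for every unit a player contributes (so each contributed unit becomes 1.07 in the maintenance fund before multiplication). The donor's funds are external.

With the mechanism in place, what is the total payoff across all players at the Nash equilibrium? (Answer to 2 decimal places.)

583.00 euros

With the mechanism, a contributed unit returns 9.1 × 1.07 / 11 = 0.8852 per unit of net cost — still below 1 — so contributing 0 remains dominant for every player.
At the Nash equilibrium no one contributes; group total payoff = 11 × 53 = 583.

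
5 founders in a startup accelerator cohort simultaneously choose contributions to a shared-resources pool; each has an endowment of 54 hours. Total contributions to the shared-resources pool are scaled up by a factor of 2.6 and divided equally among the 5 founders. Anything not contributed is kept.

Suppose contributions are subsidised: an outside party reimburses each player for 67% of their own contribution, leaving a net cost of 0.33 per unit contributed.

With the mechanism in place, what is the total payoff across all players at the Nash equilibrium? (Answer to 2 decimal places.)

882.90 hours

The effective private return per unit is now (2.6/5) / 0.33 = 1.5758 > 1, so every player's dominant strategy flips to full contribution.
At the Nash equilibrium everyone contributes 54. Group total payoff = 5 × (54 × 0.67 + 2.6 × 54) = 882.90.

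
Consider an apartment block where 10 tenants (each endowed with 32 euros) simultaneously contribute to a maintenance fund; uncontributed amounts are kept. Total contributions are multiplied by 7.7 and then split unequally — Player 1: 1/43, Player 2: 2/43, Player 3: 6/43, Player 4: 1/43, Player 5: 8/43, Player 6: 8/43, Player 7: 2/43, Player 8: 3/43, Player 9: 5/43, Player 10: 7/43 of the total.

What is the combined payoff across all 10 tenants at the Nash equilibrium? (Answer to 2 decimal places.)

1177.60 euros

Player j's private return per contributed unit is 7.7 × (j's share). Contributing is weakly dominant for j when that share is at least 1/7.7 = 0.1299, and contributing 0 is dominant otherwise.
Player 3, Player 5, Player 6 and Player 10 clear that bar, contributing 32 each; the remaining 6 contribute 0. Total contributed: 128.
The maintenance fund pays out 7.7 × 128 = 985.60 in total (split across the unequal shares, but the aggregate is all that matters for the group sum).
The 6 free-riders keep 32 each, adding 192. Group total = 192 + 985.60 = 1177.60.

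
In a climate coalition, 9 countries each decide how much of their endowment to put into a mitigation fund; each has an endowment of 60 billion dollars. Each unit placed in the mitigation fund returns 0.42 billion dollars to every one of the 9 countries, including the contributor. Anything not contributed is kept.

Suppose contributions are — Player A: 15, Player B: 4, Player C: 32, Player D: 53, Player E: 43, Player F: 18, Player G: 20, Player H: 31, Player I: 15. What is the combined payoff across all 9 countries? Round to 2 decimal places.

Total contributed: 15 + 4 + 32 + 53 + 43 + 18 + 20 + 31 + 15 = 231; total kept: 9 × 60 − 231 = 309.
The mitigation fund pays out 0.42 × 9 × 231 = 873.18 in aggregate.
Group total = 309 + 873.18 = 1182.18.

1182.18 billion dollars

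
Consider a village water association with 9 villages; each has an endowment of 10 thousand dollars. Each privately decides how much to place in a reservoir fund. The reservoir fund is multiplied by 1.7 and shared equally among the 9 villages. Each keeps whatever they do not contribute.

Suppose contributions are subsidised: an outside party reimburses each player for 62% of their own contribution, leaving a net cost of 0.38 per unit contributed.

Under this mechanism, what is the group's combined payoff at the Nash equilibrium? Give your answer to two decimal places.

Even with the mechanism, each unit contributed returns only (1.7/9) / 0.38 = 0.4971 per unit of net cost, so contributing nothing is still dominant.
Everyone keeps their endowment and the group total is 9 × 10 = 90.

90.00 thousand dollars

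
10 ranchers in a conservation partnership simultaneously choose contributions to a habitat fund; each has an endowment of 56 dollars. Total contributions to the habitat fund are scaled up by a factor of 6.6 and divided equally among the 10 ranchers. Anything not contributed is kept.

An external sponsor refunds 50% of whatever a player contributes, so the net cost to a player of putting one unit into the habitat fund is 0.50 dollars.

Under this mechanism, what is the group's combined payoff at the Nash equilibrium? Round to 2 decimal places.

The effective private return per unit is now (6.6/10) / 0.50 = 1.3200 > 1, so every player's dominant strategy flips to full contribution.
So the Nash equilibrium is full contribution by all 10; the group earns 10 × (56 × 0.50 + 6.6 × 56) = 3976.00.

3976.00 dollars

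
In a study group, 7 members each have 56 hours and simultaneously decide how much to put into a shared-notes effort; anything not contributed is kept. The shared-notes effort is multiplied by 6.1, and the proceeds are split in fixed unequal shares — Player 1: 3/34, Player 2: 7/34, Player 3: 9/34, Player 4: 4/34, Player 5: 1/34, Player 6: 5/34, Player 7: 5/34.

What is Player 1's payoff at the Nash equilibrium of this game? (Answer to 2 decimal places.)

For player j, contributing a unit is worthwhile iff 6.1 × (j's share) ≥ 1, i.e. iff j's share is at least 0.1639.
Player 2 and Player 3 clear that bar, contributing 56 each; the remaining 5 contribute 0. Total contributed: 112.
Player 1 keeps 56 and receives 6.1 × 112 × 3/34 = 60.28 from the shared-notes effort, for a payoff of 116.28.

116.28 hours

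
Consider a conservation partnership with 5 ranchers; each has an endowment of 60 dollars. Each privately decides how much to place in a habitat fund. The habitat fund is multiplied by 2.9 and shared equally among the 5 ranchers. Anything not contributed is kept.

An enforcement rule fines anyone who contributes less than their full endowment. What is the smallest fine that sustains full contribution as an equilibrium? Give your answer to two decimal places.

Given the others contribute fully, the best deviation is to contribute 0 (any partial contribution still incurs the fine and gives up units whose private return 0.5800 is below 1).
Deviating from 60 to 0 saves 60 dollars but forfeits the deviator's share of the drop in the habitat fund: 2.9/5 × 60 = 34.80.
So the deviation gain is 60 − 34.80 = 25.20, and the fine must be at least 25.20 dollars to wipe it out.

25.20 dollars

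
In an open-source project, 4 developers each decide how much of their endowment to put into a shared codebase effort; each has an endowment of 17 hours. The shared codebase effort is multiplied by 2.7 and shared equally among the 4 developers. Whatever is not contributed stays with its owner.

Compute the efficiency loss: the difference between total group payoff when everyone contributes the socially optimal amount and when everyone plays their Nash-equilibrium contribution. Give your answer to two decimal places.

115.60 hours

Each contributed unit returns 2.7/4 = 0.6750 to its contributor — below 1 — so contributing 0 is dominant for every player. At the Nash equilibrium everyone keeps their 17, and the group total is 4 × 17 = 68.
Each contributed unit returns 2.700 to the group as a whole (0.6750 to each of 4 players), which exceeds 1, so the social optimum is full contribution: group total = 2.700 × 68 = 183.60.
Efficiency loss = 183.60 − 68 = 115.60.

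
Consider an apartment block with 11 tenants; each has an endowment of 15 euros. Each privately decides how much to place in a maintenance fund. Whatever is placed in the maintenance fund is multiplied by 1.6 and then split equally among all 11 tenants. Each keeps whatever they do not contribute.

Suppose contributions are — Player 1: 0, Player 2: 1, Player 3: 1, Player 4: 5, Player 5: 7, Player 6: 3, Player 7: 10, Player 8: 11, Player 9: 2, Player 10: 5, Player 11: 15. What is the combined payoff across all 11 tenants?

Total contributed: 0 + 1 + 1 + 5 + 7 + 3 + 10 + 11 + 2 + 5 + 15 = 60; total kept: 11 × 15 − 60 = 105.
The maintenance fund pays out 1.6 × 60 = 96.00 in aggregate.
Group total = 105 + 96.00 = 201.00.

201.00 euros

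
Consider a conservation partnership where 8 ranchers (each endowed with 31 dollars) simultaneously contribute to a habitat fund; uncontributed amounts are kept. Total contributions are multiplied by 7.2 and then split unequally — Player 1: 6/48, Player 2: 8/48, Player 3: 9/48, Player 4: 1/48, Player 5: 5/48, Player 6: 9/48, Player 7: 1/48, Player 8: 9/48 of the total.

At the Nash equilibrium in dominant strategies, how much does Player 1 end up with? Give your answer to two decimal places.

For player j, contributing a unit is worthwhile iff 7.2 × (j's share) ≥ 1, i.e. iff j's share is at least 0.1389.
Player 2, Player 3, Player 6 and Player 8 are above the threshold, contributing 31 each; the remaining 4 contribute 0. Total contributed: 124.
Player 1 keeps 31 and receives 7.2 × 124 × 6/48 = 111.60 from the habitat fund, for a payoff of 142.60.

142.60 dollars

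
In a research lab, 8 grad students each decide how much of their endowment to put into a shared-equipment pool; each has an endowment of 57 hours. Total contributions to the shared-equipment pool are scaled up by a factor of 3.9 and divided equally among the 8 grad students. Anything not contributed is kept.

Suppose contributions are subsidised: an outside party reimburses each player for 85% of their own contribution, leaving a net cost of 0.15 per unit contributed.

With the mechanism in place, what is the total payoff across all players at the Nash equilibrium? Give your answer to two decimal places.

Under the mechanism each unit contributed yields (3.9/8) / 0.15 = 3.2500 back to its contributor per unit of net cost, which exceeds 1, making full contribution the dominant choice for everyone.
So the Nash equilibrium is full contribution by all 8; the group earns 8 × (57 × 0.85 + 3.9 × 57) = 2166.00.

2166.00 hours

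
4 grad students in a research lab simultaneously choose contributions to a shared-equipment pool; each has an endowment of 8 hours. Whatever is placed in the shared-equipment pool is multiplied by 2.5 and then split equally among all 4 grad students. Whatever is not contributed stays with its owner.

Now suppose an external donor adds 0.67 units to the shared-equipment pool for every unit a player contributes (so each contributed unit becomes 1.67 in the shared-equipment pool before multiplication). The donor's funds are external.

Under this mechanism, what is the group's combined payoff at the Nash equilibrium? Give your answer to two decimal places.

133.60 hours

With the mechanism, a contributed unit returns 2.5 × 1.67 / 4 = 1.0438 per unit of net cost to the contributor — now above 1 — so contributing fully is weakly dominant for every player.
So the Nash equilibrium is full contribution by all 4; the group earns 2.5 × 1.67 × 32 = 133.60.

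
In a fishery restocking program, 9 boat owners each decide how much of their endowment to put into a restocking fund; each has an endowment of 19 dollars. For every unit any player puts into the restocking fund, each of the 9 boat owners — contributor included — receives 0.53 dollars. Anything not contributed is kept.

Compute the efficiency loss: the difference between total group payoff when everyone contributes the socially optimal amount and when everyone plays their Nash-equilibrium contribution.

644.67 dollars

The private return per contributed unit is 0.53 < 1, so contributing 0 is dominant for every player. At the Nash equilibrium everyone keeps their 19, and the group total is 9 × 19 = 171.
Each contributed unit returns 4.770 to the group as a whole (0.53 to each of 9 players), which exceeds 1, so the social optimum is full contribution: group total = 4.770 × 171 = 815.67.
Efficiency loss = 815.67 − 171 = 644.67.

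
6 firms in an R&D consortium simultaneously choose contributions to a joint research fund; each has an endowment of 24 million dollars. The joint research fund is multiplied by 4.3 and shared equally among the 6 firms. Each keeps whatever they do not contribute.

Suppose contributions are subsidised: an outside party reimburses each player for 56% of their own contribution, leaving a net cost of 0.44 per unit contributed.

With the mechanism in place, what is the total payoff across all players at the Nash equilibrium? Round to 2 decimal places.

699.84 million dollars

With the mechanism, a contributed unit returns (4.3/6) / 0.44 = 1.6288 per unit of net cost to the contributor — now above 1 — so contributing fully is weakly dominant for every player.
At the Nash equilibrium everyone contributes 24. Group total payoff = 6 × (24 × 0.56 + 4.3 × 24) = 699.84.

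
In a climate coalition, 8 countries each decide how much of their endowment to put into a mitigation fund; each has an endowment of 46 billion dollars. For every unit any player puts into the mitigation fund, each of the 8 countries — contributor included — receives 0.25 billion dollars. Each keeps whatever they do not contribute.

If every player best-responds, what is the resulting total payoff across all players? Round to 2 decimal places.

368.00 billion dollars

The private return per contributed unit is 0.25 < 1, so contributing 0 is dominant for every player. At the Nash equilibrium everyone keeps their 46, and the group total is 8 × 46 = 368.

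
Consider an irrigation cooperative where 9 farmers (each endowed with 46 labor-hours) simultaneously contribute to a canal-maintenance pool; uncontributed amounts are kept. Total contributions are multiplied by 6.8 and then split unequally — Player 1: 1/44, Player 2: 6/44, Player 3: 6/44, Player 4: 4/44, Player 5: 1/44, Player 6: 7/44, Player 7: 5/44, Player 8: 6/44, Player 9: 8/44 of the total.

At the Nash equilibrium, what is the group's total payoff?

A player with share s gets back 6.8·s per unit contributed, so full contribution is dominant for anyone with s > 1/6.8 = 0.1471 and zero contribution is dominant for anyone below.
Player 6 and Player 9 clear that bar, contributing 46 each; the remaining 7 contribute 0. Total contributed: 92.
The canal-maintenance pool pays out 6.8 × 92 = 625.60 in total (split across the unequal shares, but the aggregate is all that matters for the group sum).
The 7 free-riders keep 46 each, adding 322. Group total = 322 + 625.60 = 947.60.

947.60 labor-hours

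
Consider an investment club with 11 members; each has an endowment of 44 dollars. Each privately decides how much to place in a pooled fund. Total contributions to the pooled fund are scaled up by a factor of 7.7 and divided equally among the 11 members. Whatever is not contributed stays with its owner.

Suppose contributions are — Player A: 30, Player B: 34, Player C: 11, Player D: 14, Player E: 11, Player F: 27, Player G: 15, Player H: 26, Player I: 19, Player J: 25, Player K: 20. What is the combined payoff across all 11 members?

Total contributed: 30 + 34 + 11 + 14 + 11 + 27 + 15 + 26 + 19 + 25 + 20 = 232; total kept: 11 × 44 − 232 = 252.
The pooled fund pays out 7.7 × 232 = 1786.40 in aggregate.
Group total = 252 + 1786.40 = 2038.40.

2038.40 dollars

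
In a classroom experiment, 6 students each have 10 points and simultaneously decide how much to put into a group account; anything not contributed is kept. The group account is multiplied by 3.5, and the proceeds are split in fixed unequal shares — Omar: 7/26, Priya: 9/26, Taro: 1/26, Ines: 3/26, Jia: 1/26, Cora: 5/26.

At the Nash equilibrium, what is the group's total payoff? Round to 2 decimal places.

85.00 points

Each unit j contributes comes back to j as 3.5 × (j's share), so j prefers to contribute only if that share exceeds 1/3.5 = 0.2857; otherwise keeping the unit dominates.
The only share above 0.2857 is Priya's 9/26, contributing 10; the remaining 5 contribute 0. Total contributed: 10.
The group account pays out 3.5 × 10 = 35.00 in total (split across the unequal shares, but the aggregate is all that matters for the group sum).
The 5 free-riders keep 10 each, adding 50. Group total = 50 + 35.00 = 85.00.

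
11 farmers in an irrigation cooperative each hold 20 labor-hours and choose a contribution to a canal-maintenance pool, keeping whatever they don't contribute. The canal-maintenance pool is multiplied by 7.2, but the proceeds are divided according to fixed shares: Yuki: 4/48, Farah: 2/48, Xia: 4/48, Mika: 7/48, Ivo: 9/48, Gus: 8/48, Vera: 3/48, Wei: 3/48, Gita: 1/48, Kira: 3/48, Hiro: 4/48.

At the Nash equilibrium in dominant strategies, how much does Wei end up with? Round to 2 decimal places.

47.00 labor-hours

A player with share s gets back 7.2·s per unit contributed, so full contribution is dominant for anyone with s > 1/7.2 = 0.1389 and zero contribution is dominant for anyone below.
Mika, Ivo and Gus clear that bar, contributing 20 each; the remaining 8 contribute 0. Total contributed: 60.
Wei keeps 20 and receives 7.2 × 60 × 3/48 = 27.00 from the canal-maintenance pool, for a payoff of 47.00.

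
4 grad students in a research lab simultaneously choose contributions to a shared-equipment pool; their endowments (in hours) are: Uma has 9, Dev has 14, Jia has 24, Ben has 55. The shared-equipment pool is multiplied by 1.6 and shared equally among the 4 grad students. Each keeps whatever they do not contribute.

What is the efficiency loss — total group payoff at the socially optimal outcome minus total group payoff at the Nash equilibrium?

61.20 hours

The private return per contributed unit is 1.6/4 = 0.4000 < 1 for every player regardless of endowment, so the Nash equilibrium is zero contribution and the group total is Σ E_j = 9 + 14 + 24 + 55 = 102.
Each contributed unit returns 1.600 to the group, so the social optimum is full contribution by everyone: group total = 1.600 × 102 = 163.20.
Efficiency loss = (1.600 − 1) × 102 = 61.20.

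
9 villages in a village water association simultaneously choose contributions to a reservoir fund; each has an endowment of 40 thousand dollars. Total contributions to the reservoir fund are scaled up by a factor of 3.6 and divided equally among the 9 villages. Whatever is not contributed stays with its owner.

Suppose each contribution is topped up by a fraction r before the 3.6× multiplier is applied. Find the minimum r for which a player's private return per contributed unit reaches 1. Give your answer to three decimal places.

1.500

With matching at rate r, one contributed unit becomes (1 + r) in the reservoir fund and returns 3.6 × (1 + r) / 9 to the contributor.
Setting this equal to 1: 1 + r = 9/3.6 = 2.5000.
So the minimum matching rate is r = 2.5000 − 1 = 1.500.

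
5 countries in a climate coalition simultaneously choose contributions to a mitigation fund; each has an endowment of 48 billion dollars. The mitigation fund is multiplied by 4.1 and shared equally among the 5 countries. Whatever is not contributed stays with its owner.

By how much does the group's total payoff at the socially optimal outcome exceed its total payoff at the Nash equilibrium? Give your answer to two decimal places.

744.00 billion dollars

Each contributed unit returns 4.1/5 = 0.8200 to its contributor — below 1 — so contributing 0 is dominant for every player. At the Nash equilibrium everyone keeps their 48, and the group total is 5 × 48 = 240.
Each contributed unit returns 4.100 to the group as a whole (0.8200 to each of 5 players), which exceeds 1, so the social optimum is full contribution: group total = 4.100 × 240 = 984.00.
Efficiency loss = 984.00 − 240 = 744.00.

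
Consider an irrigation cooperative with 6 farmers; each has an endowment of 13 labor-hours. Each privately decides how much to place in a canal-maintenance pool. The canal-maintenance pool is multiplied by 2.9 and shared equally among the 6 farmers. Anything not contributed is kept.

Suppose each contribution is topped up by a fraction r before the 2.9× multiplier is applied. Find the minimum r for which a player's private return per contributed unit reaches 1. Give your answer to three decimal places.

1.069

With matching at rate r, one contributed unit becomes (1 + r) in the canal-maintenance pool and returns 2.9 × (1 + r) / 6 to the contributor.
Setting this equal to 1: 1 + r = 6/2.9 = 2.0690.
So the minimum matching rate is r = 2.0690 − 1 = 1.069.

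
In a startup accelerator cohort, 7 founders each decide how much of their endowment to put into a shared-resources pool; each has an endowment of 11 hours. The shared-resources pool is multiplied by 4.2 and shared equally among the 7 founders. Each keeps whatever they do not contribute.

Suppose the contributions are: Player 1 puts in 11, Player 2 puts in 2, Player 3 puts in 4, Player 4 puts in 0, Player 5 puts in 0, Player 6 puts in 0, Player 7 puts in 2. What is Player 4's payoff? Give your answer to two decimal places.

Total contributed: 11 + 2 + 4 + 0 + 0 + 0 + 2 = 19.
Each receives 4.2 × 19 / 7 = 11.40 from the shared-resources pool.
Player 4 keeps 11 − 0 = 11, so Player 4's payoff is 11 + 11.40 = 22.40.

22.40 hours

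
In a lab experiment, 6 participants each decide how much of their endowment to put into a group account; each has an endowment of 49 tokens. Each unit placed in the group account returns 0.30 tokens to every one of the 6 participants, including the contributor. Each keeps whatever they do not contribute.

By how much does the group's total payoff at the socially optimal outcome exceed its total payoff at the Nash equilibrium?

235.20 tokens

The private return per contributed unit is 0.30 < 1, so contributing 0 is dominant for every player. At the Nash equilibrium everyone keeps their 49, and the group total is 6 × 49 = 294.
Each contributed unit returns 1.800 to the group as a whole (0.30 to each of 6 players), which exceeds 1, so the social optimum is full contribution: group total = 1.800 × 294 = 529.20.
Efficiency loss = 529.20 − 294 = 235.20.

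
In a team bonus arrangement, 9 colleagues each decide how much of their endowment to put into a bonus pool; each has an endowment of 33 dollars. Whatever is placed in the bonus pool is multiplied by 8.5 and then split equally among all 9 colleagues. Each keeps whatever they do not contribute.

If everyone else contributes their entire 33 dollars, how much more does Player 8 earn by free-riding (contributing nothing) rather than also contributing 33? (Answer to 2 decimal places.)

Switching from a contribution of 33 to 0 lets Player 8 keep an extra 33 dollars, but lowers the bonus pool by 33, which costs Player 8 their own share of that drop: 8.5/9 × 33 = 31.17.
Net gain = 33 − 31.17 = 1.83. The private return per contributed unit (0.9444) is below 1, so free-riding is indeed the best response regardless of what the others do.

1.83 dollars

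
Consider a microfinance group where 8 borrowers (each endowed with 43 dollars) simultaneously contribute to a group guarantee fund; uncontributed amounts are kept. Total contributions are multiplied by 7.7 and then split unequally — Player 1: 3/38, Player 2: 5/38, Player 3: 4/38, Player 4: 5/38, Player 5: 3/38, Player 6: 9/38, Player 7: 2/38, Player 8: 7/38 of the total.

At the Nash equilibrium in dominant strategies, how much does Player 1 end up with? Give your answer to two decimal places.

Each unit j contributes comes back to j as 7.7 × (j's share), so j prefers to contribute only if that share exceeds 1/7.7 = 0.1299; otherwise keeping the unit dominates.
The shares above 0.1299 belong to Player 2, Player 4, Player 6 and Player 8, contributing 43 each; the remaining 4 contribute 0. Total contributed: 172.
Player 1 keeps 43 and receives 7.7 × 172 × 3/38 = 104.56 from the group guarantee fund, for a payoff of 147.56.

147.56 dollars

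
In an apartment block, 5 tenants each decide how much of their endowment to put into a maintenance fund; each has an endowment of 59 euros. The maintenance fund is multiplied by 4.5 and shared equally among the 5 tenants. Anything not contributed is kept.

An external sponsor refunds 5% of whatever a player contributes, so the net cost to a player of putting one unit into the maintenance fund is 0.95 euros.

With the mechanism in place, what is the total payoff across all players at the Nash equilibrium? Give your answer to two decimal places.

295.00 euros

The effective private return is (4.5/5) / 0.95 = 0.9474, which is still under 1, so the mechanism doesn't change anyone's dominant strategy: zero contribution.
At the Nash equilibrium no one contributes; group total payoff = 5 × 59 = 295.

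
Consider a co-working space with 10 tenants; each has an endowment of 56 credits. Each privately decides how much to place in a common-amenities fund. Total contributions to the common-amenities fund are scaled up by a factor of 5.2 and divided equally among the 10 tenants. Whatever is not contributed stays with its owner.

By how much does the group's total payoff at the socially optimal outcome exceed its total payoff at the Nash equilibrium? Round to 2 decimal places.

2352.00 credits

Each contributed unit returns 5.2/10 = 0.5200 to its contributor — below 1 — so contributing 0 is dominant for every player. At the Nash equilibrium everyone keeps their 56, and the group total is 10 × 56 = 560.
Each contributed unit returns 5.200 to the group as a whole (0.5200 to each of 10 players), which exceeds 1, so the social optimum is full contribution: group total = 5.200 × 560 = 2912.00.
Efficiency loss = 2912.00 − 560 = 2352.00.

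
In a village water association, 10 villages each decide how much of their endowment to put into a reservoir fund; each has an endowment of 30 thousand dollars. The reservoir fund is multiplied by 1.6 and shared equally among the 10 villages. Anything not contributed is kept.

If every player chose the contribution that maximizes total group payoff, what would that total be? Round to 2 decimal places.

Each contributed unit returns 1.600 to the group as a whole (0.1600 to each of 10 players), which exceeds 1, so the social optimum is full contribution: group total = 1.600 × 300 = 480.00.

480.00 thousand dollars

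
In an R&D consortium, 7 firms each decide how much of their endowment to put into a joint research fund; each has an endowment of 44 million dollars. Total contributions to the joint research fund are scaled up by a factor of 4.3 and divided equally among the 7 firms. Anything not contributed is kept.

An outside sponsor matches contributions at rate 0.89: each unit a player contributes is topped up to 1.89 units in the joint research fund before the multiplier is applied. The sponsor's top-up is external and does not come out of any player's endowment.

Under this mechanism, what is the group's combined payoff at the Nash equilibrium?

With the mechanism, a contributed unit returns 4.3 × 1.89 / 7 = 1.1610 per unit of net cost to the contributor — now above 1 — so contributing fully is weakly dominant for every player.
At the Nash equilibrium everyone contributes 44. Group total payoff = 4.3 × 1.89 × 308 = 2503.12.

2503.12 million dollars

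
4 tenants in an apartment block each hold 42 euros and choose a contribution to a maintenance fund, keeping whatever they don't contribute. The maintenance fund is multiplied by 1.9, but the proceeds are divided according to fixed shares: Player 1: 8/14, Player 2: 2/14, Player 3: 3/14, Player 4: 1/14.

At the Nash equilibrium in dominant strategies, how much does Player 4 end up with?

Player j's private return per contributed unit is 1.9 × (j's share). Contributing is weakly dominant for j when that share is at least 1/1.9 = 0.5263, and contributing 0 is dominant otherwise.
The only share above 0.5263 is Player 1's 8/14, contributing 42; the remaining 3 contribute 0. Total contributed: 42.
Player 4 keeps 42 and receives 1.9 × 42 × 1/14 = 5.70 from the maintenance fund, for a payoff of 47.70.

47.70 euros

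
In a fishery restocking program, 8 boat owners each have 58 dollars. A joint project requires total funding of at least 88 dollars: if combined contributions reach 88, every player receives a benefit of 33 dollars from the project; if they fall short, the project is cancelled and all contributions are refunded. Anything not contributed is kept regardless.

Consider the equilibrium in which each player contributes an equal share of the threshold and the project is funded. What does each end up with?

Equal share of the threshold: 88/8 = 11.
At this profile no one gains by cutting their contribution: any cut drops the total below 88, the project is cancelled, contributions are refunded, and the deviator ends with 58, which is less than 58 − 11 + 33 = 80. Contributing more than 11 just wastes the excess. So contributing exactly 11 is a best response.
Each player's payoff: 58 − 11 + 33 = 80.

80 dollars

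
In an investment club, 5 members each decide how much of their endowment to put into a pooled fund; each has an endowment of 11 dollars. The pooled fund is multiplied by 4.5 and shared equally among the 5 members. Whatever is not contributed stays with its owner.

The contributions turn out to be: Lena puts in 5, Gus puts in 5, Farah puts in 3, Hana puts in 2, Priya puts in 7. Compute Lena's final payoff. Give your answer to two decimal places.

25.80 dollars

Total contributed: 5 + 5 + 3 + 2 + 7 = 22.
Each receives 4.5 × 22 / 5 = 19.80 from the pooled fund.
Lena keeps 11 − 5 = 6, so Lena's payoff is 6 + 19.80 = 25.80.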